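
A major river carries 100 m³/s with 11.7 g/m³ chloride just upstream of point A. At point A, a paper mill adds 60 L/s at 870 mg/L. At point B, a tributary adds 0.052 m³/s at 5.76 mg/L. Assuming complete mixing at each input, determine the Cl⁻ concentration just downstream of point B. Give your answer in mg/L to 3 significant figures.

60 L/s = 0.06 m³/s.
After input A: C = (100·11.7 + 0.06·870) / 100.1 = 12.21 mg/L.
After input B: C = (100.1·12.21 + 0.052·5.76) / 100.1 = 12.21 mg/L.

12.2 mg/L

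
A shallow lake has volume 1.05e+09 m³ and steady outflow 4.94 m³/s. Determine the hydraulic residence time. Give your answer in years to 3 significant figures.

Q = 4.94 m³/s × 3.156e+07 s/yr = 1.559e+08 m³/yr.
Hydraulic residence time τ = V/Q = 1.05e+09/1.559e+08 = 6.735 yr.

6.74 yr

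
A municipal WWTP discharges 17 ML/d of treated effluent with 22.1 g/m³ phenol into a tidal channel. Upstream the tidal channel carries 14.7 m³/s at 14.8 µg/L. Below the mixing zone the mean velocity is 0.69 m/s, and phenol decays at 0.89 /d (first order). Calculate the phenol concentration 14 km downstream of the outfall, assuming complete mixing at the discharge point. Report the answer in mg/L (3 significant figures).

0.249 mg/L

17 ML/d = 0.1968 m³/s.
14.8 µg/L = 0.0148 mg/L.
After complete mixing, C₀ = (0.1968·22.1 + 14.7·0.0148) / 14.9 = 0.3065 mg/L.
Travel time t = 1.4e+04 m / 0.69 m/s = 2.029e+04 s = 0.2348 d.
C = 0.3065·exp(−0.89·0.2348) = 0.3065·0.8114 = 0.2487 mg/L.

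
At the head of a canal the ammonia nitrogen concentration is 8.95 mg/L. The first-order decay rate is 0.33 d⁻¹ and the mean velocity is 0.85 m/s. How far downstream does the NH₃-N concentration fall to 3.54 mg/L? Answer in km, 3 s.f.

From C = C₀·e^(−kt), t = ln(C₀/C)/k = ln(8.95/3.54)/0.33 = 0.9275/0.33 = 2.811 d.
Distance = v·t = 0.85 m/s × 2.428e+05 s = 2.064e+05 m = 206.4 km.

206 km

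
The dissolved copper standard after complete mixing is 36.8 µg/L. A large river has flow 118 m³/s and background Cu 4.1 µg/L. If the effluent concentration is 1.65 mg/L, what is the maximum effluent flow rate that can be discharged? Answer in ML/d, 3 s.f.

4.1 µg/L = 0.0041 mg/L.
36.8 µg/L = 0.0368 mg/L.
Mass balance at complete mixing: C_std·(Q_w + Q_r) = Q_w·C_e + Q_r·C_b.
Rearranging, Q_w = Q_r·(C_std − C_b)/(C_e − C_std) = 118·(0.0368 − 0.0041) / (1.65 − 0.0368) = 2.392 m³/s.
= 206.7 ML/d.

207 ML/d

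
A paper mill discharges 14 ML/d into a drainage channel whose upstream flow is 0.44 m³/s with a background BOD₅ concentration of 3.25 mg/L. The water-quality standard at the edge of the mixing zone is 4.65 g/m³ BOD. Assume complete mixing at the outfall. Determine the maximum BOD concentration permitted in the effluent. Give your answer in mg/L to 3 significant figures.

14 ML/d = 0.162 m³/s.
Mass balance: 4.65·0.602 = 0.162·Cₑ + 0.44·3.25.
Cₑ = (2.799 − 1.43) / 0.162 = 8.452 mg/L.

8.45 mg/L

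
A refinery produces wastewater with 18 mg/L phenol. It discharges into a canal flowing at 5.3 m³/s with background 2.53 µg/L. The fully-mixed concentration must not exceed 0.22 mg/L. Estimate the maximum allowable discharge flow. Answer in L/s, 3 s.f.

2.53 µg/L = 0.00253 mg/L.
Mass balance at complete mixing: C_std·(Q_w + Q_r) = Q_w·C_e + Q_r·C_b.
Rearranging, Q_w = Q_r·(C_std − C_b)/(C_e − C_std) = 5.3·(0.22 − 0.00253) / (18 − 0.22) = 0.06483 m³/s.
= 64.83 L/s.

64.8 L/s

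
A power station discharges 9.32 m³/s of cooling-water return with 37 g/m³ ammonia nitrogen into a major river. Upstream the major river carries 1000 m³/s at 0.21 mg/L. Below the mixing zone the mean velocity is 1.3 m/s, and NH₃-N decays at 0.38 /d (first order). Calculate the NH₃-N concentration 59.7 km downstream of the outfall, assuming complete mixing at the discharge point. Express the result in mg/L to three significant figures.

0.449 mg/L

After complete mixing, C₀ = (9.32·37 + 1000·0.21) / 1009 = 0.5497 mg/L.
Travel time t = 5.97e+04 m / 1.3 m/s = 4.592e+04 s = 0.5315 d.
C = 0.5497·exp(−0.38·0.5315) = 0.5497·0.8171 = 0.4492 mg/L.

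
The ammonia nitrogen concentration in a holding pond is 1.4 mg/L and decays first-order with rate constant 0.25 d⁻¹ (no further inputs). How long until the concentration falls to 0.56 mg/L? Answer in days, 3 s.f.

t = ln(C₀/C)/k = ln(1.4/0.56)/0.25 = 0.9163/0.25 = 3.665 d.

3.67 d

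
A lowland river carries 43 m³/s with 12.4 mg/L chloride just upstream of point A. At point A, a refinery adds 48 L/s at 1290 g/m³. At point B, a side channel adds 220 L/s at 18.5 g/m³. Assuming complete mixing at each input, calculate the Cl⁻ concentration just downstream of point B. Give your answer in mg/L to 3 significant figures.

13.8 mg/L

48 L/s = 0.048 m³/s.
After input A: C = (43·12.4 + 0.048·1290) / 43.05 = 13.82 mg/L.
220 L/s = 0.22 m³/s.
After input B: C = (43.05·13.82 + 0.22·18.5) / 43.27 = 13.85 mg/L.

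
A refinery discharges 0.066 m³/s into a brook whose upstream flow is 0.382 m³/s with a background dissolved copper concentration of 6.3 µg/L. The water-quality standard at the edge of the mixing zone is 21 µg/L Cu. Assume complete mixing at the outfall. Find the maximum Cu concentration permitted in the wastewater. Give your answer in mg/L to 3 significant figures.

0.106 mg/L

6.3 µg/L = 0.0063 mg/L.
21 µg/L = 0.021 mg/L.
Mass balance: 0.021·0.448 = 0.066·Cₑ + 0.382·0.0063.
Cₑ = (0.009408 − 0.002407) / 0.066 = 0.1061 mg/L.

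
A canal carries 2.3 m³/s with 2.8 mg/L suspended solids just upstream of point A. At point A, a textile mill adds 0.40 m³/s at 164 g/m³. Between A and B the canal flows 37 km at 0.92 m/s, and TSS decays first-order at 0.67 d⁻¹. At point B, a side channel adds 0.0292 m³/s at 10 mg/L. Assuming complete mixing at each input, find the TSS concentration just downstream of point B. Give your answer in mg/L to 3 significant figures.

19.4 mg/L

After input A: C = (2.3·2.8 + 0.4·164) / 2.7 = 26.68 mg/L.
Over the 37 km reach to input B (t = 4.022e+04 s = 0.4655 d), decay gives C = 26.68·exp(−0.67·0.4655) = 19.53 mg/L.
After input B: C = (2.7·19.53 + 0.0292·10) / 2.729 = 19.43 mg/L.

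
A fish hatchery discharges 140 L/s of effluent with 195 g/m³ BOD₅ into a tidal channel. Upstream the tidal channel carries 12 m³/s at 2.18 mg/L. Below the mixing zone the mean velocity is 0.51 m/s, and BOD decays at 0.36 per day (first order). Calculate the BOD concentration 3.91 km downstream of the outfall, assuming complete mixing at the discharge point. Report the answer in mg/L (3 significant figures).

140 L/s = 0.14 m³/s.
After complete mixing, C₀ = (0.14·195 + 12·2.18) / 12.14 = 4.404 mg/L.
Travel time t = 3910 m / 0.51 m/s = 7667 s = 0.08873 d.
C = 4.404·exp(−0.36·0.08873) = 4.404·0.9686 = 4.265 mg/L.

4.27 mg/L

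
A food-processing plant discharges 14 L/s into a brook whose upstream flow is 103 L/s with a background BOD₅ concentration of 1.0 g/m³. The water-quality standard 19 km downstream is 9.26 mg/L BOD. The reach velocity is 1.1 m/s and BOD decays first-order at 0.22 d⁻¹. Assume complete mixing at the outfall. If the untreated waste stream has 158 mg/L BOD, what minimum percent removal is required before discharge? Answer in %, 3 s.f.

14 L/s = 0.014 m³/s.
103 L/s = 0.103 m³/s.
Travel time to the compliance point: t = 1.9e+04/1.1 = 1.727e+04 s = 0.1999 d; decay factor exp(−0.22·0.1999) = 0.957.
So the concentration just after mixing may be at most 9.26/0.957 = 9.676 mg/L.
Mass balance: 9.676·0.117 = 0.014·Cₑ + 0.103·1.
Cₑ = (1.132 − 0.103) / 0.014 = 73.51 mg/L.
Required removal = 1 − 73.51/158 = 53.47 %.

53.5 %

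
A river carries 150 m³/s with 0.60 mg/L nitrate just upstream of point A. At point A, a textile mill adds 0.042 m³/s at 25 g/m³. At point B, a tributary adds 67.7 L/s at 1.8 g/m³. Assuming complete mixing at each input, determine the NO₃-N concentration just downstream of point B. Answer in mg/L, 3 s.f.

0.607 mg/L

After input A: C = (150·0.6 + 0.042·25) / 150 = 0.6068 mg/L.
67.7 L/s = 0.0677 m³/s.
After input B: C = (150·0.6068 + 0.0677·1.8) / 150.1 = 0.6074 mg/L.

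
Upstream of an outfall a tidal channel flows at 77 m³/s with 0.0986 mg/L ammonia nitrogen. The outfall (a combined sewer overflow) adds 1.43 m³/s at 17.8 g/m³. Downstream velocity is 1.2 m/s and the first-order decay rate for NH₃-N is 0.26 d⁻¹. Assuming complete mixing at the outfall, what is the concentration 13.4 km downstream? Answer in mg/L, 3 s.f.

After complete mixing, C₀ = (1.43·17.8 + 77·0.0986) / 78.43 = 0.4213 mg/L.
Travel time t = 1.34e+04 m / 1.2 m/s = 1.117e+04 s = 0.1292 d.
C = 0.4213·exp(−0.26·0.1292) = 0.4213·0.967 = 0.4074 mg/L.

0.407 mg/L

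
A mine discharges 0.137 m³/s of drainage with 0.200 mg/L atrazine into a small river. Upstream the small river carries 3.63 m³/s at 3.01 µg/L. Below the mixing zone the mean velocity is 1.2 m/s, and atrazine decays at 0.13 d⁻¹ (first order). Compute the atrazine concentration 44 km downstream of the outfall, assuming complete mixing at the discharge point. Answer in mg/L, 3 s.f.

3.01 µg/L = 0.00301 mg/L.
After complete mixing, C₀ = (0.137·0.2 + 3.63·0.00301) / 3.767 = 0.01017 mg/L.
Travel time t = 4.4e+04 m / 1.2 m/s = 3.667e+04 s = 0.4244 d.
C = 0.01017·exp(−0.13·0.4244) = 0.01017·0.9463 = 0.009628 mg/L.

0.00963 mg/L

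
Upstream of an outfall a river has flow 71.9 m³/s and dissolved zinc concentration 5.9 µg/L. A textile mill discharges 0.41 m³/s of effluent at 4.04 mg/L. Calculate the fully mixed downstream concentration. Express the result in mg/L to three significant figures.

5.9 µg/L = 0.0059 mg/L.
Flow-weighted mixing gives C = (0.41·4.04 + 71.9·0.0059) / (0.41 + 71.9) = 2.081/72.31 = 0.02877 mg/L.

0.0288 mg/L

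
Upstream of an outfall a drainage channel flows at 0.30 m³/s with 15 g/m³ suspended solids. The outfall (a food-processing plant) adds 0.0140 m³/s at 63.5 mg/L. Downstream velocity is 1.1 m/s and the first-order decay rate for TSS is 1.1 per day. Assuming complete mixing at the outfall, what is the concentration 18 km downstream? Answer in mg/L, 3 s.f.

13.9 mg/L

After complete mixing, C₀ = (0.014·63.5 + 0.3·15) / 0.314 = 17.16 mg/L.
Travel time t = 1.8e+04 m / 1.1 m/s = 1.636e+04 s = 0.1894 d.
C = 17.16·exp(−1.1·0.1894) = 17.16·0.8119 = 13.93 mg/L.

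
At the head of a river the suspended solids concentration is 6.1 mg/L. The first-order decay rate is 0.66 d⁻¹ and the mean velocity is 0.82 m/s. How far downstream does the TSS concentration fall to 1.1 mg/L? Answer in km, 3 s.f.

From C = C₀·e^(−kt), t = ln(C₀/C)/k = ln(6.1/1.1)/0.66 = 1.713/0.66 = 2.595 d.
Distance = v·t = 0.82 m/s × 2.242e+05 s = 1.839e+05 m = 183.9 km.

184 km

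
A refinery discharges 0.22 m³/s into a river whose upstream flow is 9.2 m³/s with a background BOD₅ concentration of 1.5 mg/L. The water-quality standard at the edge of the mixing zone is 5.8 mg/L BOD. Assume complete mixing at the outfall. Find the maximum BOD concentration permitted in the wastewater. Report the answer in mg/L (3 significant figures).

186 mg/L

Mass balance: 5.8·9.42 = 0.22·Cₑ + 9.2·1.5.
Cₑ = (54.64 − 13.8) / 0.22 = 185.6 mg/L.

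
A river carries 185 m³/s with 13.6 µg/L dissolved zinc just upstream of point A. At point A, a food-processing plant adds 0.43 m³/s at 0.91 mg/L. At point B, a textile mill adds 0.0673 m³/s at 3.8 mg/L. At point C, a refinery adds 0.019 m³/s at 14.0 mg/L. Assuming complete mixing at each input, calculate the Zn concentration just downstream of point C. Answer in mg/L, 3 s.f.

0.0185 mg/L

13.6 µg/L = 0.0136 mg/L.
After input A: C = (185·0.0136 + 0.43·0.91) / 185.4 = 0.01568 mg/L.
After input B: C = (185.4·0.01568 + 0.0673·3.8) / 185.5 = 0.01705 mg/L.
After input C: C = (185.5·0.01705 + 0.019·14) / 185.5 = 0.01848 mg/L.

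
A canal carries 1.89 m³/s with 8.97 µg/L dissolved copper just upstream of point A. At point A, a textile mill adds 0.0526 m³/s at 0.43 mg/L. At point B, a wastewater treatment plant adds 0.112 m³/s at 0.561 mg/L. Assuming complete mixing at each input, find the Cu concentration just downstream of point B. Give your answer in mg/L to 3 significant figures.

0.0498 mg/L

8.97 µg/L = 0.00897 mg/L.
After input A: C = (1.89·0.00897 + 0.0526·0.43) / 1.943 = 0.02037 mg/L.
After input B: C = (1.943·0.02037 + 0.112·0.561) / 2.055 = 0.04984 mg/L.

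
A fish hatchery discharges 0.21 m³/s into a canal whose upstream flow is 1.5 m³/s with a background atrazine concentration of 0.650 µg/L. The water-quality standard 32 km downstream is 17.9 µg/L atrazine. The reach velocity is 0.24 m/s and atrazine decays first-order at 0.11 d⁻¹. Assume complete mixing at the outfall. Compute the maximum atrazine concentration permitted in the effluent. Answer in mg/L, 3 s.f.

0.168 mg/L

0.650 µg/L = 0.00065 mg/L.
17.9 µg/L = 0.0179 mg/L.
Travel time to the compliance point: t = 3.2e+04/0.24 = 1.333e+05 s = 1.543 d; decay factor exp(−0.11·1.543) = 0.8439.
So the concentration just after mixing may be at most 0.0179/0.8439 = 0.02121 mg/L.
Mass balance: 0.02121·1.71 = 0.21·Cₑ + 1.5·0.00065.
Cₑ = (0.03627 − 0.000975) / 0.21 = 0.1681 mg/L.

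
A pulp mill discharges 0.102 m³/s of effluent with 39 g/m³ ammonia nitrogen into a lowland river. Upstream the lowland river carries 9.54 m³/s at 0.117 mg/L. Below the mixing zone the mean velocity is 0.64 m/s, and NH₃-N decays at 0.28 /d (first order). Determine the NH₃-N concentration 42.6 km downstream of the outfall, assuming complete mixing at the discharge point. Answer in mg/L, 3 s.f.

0.426 mg/L

After complete mixing, C₀ = (0.102·39 + 9.54·0.117) / 9.642 = 0.5283 mg/L.
Travel time t = 4.26e+04 m / 0.64 m/s = 6.656e+04 s = 0.7704 d.
C = 0.5283·exp(−0.28·0.7704) = 0.5283·0.806 = 0.4258 mg/L.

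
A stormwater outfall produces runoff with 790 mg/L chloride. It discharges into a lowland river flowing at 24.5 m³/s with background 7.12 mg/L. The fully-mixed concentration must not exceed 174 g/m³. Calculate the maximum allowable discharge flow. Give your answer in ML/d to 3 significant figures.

Mass balance at complete mixing: C_std·(Q_w + Q_r) = Q_w·C_e + Q_r·C_b.
Rearranging, Q_w = Q_r·(C_std − C_b)/(C_e − C_std) = 24.5·(174 − 7.12) / (790 − 174) = 6.637 m³/s.
= 573.5 ML/d.

573 ML/d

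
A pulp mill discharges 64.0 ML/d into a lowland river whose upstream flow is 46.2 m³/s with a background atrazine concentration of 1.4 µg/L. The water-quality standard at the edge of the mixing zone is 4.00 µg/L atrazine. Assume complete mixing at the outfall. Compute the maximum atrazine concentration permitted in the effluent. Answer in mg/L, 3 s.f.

0.166 mg/L

64.0 ML/d = 0.7407 m³/s.
1.4 µg/L = 0.0014 mg/L.
4.00 µg/L = 0.004 mg/L.
Mass balance: 0.004·46.94 = 0.7407·Cₑ + 46.2·0.0014.
Cₑ = (0.1878 − 0.06468) / 0.7407 = 0.1662 mg/L.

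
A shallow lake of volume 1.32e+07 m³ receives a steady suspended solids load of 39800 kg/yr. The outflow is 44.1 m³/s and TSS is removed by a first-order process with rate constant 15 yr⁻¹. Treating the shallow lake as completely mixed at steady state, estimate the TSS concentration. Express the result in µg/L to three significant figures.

Outflow Q = 44.1 m³/s × 3.156e+07 s/yr = 1.392e+09 m³/yr.
Steady-state CSTR mass balance: W = Q·C + k·V·C, so C = W/(Q + kV).
Q + kV = 1.392e+09 + 15·1.32e+07 = 1.59e+09 m³/yr.
C = 39800/1.59e+09 = 2.504e-05 kg/m³ = 0.02504 mg/L = 25.04 µg/L.

25.0 µg/L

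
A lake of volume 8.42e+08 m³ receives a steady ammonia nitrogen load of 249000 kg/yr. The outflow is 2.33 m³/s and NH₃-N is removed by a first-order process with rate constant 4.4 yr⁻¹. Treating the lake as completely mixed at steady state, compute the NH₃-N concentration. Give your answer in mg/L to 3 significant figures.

Outflow Q = 2.33 m³/s × 3.156e+07 s/yr = 7.353e+07 m³/yr.
Steady-state CSTR mass balance: W = Q·C + k·V·C, so C = W/(Q + kV).
Q + kV = 7.353e+07 + 4.4·8.42e+08 = 3.778e+09 m³/yr.
C = 249000/3.778e+09 = 6.59e-05 kg/m³ = 0.0659 mg/L.

0.0659 mg/L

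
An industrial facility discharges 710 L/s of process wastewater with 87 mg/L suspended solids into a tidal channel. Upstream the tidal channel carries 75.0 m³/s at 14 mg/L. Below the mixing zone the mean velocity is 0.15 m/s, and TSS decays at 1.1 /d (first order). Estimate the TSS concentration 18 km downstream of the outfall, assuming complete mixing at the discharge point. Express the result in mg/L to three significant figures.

710 L/s = 0.71 m³/s.
After complete mixing, C₀ = (0.71·87 + 75·14) / 75.71 = 14.68 mg/L.
Travel time t = 1.8e+04 m / 0.15 m/s = 1.2e+05 s = 1.389 d.
C = 14.68·exp(−1.1·1.389) = 14.68·0.217 = 3.187 mg/L.

3.19 mg/L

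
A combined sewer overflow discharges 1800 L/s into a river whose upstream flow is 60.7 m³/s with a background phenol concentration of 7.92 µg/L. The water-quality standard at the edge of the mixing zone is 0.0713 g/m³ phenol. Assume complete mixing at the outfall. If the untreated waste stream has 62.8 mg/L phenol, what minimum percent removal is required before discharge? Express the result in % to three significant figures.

96.5 %

1800 L/s = 1.8 m³/s.
7.92 µg/L = 0.00792 mg/L.
Mass balance: 0.0713·62.5 = 1.8·Cₑ + 60.7·0.00792.
Cₑ = (4.456 − 0.4807) / 1.8 = 2.209 mg/L.
Required removal = 1 − 2.209/62.8 = 96.48 %.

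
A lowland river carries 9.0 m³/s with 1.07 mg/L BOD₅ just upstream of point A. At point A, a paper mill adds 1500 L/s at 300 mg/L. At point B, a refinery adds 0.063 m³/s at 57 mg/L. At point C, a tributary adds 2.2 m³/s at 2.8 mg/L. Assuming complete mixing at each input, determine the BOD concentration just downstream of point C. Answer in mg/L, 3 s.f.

36.8 mg/L

1500 L/s = 1.5 m³/s.
After input A: C = (9·1.07 + 1.5·300) / 10.5 = 43.77 mg/L.
After input B: C = (10.5·43.77 + 0.063·57) / 10.56 = 43.85 mg/L.
After input C: C = (10.56·43.85 + 2.2·2.8) / 12.76 = 36.78 mg/L.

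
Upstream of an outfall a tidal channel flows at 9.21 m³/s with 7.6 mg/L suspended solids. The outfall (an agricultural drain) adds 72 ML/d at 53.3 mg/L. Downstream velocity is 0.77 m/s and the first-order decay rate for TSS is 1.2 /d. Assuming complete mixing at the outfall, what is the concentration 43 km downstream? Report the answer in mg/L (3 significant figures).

5.25 mg/L

72 ML/d = 0.8333 m³/s.
After complete mixing, C₀ = (0.8333·53.3 + 9.21·7.6) / 10.04 = 11.39 mg/L.
Travel time t = 4.3e+04 m / 0.77 m/s = 5.584e+04 s = 0.6463 d.
C = 11.39·exp(−1.2·0.6463) = 11.39·0.4604 = 5.245 mg/L.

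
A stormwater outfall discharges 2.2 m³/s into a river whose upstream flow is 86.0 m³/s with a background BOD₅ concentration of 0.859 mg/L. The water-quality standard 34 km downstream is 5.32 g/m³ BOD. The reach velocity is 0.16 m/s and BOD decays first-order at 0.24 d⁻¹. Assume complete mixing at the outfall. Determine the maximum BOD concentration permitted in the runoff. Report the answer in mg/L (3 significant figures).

351 mg/L

Travel time to the compliance point: t = 3.4e+04/0.16 = 2.125e+05 s = 2.459 d; decay factor exp(−0.24·2.459) = 0.5542.
So the concentration just after mixing may be at most 5.32/0.5542 = 9.6 mg/L.
Mass balance: 9.6·88.2 = 2.2·Cₑ + 86·0.859.
Cₑ = (846.7 − 73.87) / 2.2 = 351.3 mg/L.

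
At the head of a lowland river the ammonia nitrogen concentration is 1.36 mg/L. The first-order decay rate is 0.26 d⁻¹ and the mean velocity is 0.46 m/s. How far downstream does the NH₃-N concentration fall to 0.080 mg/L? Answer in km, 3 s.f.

From C = C₀·e^(−kt), t = ln(C₀/C)/k = ln(1.36/0.080)/0.26 = 2.833/0.26 = 10.9 d.
Distance = v·t = 0.46 m/s × 9.415e+05 s = 4.331e+05 m = 433.1 km.

433 km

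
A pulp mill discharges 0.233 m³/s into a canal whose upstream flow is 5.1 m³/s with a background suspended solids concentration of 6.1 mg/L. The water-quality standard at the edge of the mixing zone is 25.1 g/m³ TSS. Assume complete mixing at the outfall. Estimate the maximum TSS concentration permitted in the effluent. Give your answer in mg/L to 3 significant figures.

441 mg/L

Mass balance: 25.1·5.333 = 0.233·Cₑ + 5.1·6.1.
Cₑ = (133.9 − 31.11) / 0.233 = 441 mg/L.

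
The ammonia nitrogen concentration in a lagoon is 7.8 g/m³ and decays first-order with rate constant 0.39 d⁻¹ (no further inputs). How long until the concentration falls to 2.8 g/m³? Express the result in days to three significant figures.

t = ln(C₀/C)/k = ln(7.8/2.8)/0.39 = 1.025/0.39 = 2.627 d.

2.63 d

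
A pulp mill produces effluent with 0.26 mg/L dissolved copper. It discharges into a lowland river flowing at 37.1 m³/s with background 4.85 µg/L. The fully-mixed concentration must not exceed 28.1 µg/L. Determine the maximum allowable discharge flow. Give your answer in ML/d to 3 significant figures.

321 ML/d

4.85 µg/L = 0.00485 mg/L.
28.1 µg/L = 0.0281 mg/L.
Mass balance at complete mixing: C_std·(Q_w + Q_r) = Q_w·C_e + Q_r·C_b.
Rearranging, Q_w = Q_r·(C_std − C_b)/(C_e − C_std) = 37.1·(0.0281 − 0.00485) / (0.26 − 0.0281) = 3.72 m³/s.
= 321.4 ML/d.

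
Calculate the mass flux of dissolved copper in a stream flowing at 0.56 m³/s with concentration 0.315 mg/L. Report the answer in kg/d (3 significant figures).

15.2 kg/d

Mass flux = Q·C = 0.56 m³/s × 0.315 g/m³ = 0.1764 g/s.
= 0.1764 g/s × 86.4 = 15.24 kg/d.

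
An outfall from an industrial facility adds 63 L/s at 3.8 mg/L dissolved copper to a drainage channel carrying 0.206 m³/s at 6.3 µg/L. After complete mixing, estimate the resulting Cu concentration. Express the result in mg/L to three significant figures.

0.895 mg/L

63 L/s = 0.063 m³/s.
6.3 µg/L = 0.0063 mg/L.
By mass balance at complete mixing, C = (0.063·3.8 + 0.206·0.0063) / (0.063 + 0.206) = 0.2407/0.269 = 0.8948 mg/L.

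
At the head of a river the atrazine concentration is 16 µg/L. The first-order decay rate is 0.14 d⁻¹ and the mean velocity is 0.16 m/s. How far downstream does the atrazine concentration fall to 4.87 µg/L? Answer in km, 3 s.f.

117 km

From C = C₀·e^(−kt), t = ln(C₀/C)/k = ln(16/4.87)/0.14 = 1.189/0.14 = 8.496 d.
Distance = v·t = 0.16 m/s × 7.341e+05 s = 1.175e+05 m = 117.5 km.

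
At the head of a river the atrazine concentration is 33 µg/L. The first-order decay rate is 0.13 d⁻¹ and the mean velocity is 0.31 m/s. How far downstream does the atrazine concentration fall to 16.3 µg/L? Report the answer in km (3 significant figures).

From C = C₀·e^(−kt), t = ln(C₀/C)/k = ln(33/16.3)/0.13 = 0.7053/0.13 = 5.426 d.
Distance = v·t = 0.31 m/s × 4.688e+05 s = 1.453e+05 m = 145.3 km.

145 km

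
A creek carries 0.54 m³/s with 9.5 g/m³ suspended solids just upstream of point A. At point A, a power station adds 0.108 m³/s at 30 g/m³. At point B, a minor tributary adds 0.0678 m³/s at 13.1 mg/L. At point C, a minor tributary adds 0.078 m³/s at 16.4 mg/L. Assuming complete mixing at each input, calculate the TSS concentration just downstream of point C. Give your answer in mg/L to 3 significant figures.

After input A: C = (0.54·9.5 + 0.108·30) / 0.648 = 12.92 mg/L.
After input B: C = (0.648·12.92 + 0.0678·13.1) / 0.7158 = 12.93 mg/L.
After input C: C = (0.7158·12.93 + 0.078·16.4) / 0.7938 = 13.27 mg/L.

13.3 mg/L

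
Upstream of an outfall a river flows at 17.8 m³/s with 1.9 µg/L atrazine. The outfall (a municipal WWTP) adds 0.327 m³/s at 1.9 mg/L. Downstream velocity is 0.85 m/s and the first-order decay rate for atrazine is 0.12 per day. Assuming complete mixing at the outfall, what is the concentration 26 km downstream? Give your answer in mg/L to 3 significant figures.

1.9 µg/L = 0.0019 mg/L.
After complete mixing, C₀ = (0.327·1.9 + 17.8·0.0019) / 18.13 = 0.03614 mg/L.
Travel time t = 2.6e+04 m / 0.85 m/s = 3.059e+04 s = 0.354 d.
C = 0.03614·exp(−0.12·0.354) = 0.03614·0.9584 = 0.03464 mg/L.

0.0346 mg/L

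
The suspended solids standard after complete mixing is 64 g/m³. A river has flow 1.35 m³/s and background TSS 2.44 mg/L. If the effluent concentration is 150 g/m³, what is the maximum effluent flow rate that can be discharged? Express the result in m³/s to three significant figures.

Mass balance at complete mixing: C_std·(Q_w + Q_r) = Q_w·C_e + Q_r·C_b.
Rearranging, Q_w = Q_r·(C_std − C_b)/(C_e − C_std) = 1.35·(64 − 2.44) / (150 − 64) = 0.9663 m³/s.

0.966 m³/s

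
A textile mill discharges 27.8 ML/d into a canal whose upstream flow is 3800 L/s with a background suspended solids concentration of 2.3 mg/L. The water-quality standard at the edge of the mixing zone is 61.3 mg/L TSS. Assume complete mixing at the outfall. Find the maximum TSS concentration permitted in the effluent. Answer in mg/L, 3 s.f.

27.8 ML/d = 0.3218 m³/s.
3800 L/s = 3.8 m³/s.
Mass balance: 61.3·4.122 = 0.3218·Cₑ + 3.8·2.3.
Cₑ = (252.7 − 8.74) / 0.3218 = 758.1 mg/L.

758 mg/L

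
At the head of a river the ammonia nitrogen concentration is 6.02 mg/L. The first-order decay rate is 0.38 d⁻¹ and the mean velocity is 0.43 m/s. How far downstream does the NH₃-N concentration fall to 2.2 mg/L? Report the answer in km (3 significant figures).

98.4 km

From C = C₀·e^(−kt), t = ln(C₀/C)/k = ln(6.02/2.2)/0.38 = 1.007/0.38 = 2.649 d.
Distance = v·t = 0.43 m/s × 2.289e+05 s = 9.842e+04 m = 98.42 km.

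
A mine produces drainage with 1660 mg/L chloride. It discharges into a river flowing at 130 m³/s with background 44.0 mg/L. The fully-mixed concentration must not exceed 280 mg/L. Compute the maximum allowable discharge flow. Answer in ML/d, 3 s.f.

Mass balance at complete mixing: C_std·(Q_w + Q_r) = Q_w·C_e + Q_r·C_b.
Rearranging, Q_w = Q_r·(C_std − C_b)/(C_e − C_std) = 130·(280 − 44) / (1660 − 280) = 22.23 m³/s.
= 1921 ML/d.

1920 ML/d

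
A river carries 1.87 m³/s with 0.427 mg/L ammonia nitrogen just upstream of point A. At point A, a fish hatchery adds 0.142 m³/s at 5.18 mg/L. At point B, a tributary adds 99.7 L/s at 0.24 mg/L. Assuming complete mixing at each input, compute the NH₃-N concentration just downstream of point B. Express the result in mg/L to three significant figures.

0.738 mg/L

After input A: C = (1.87·0.427 + 0.142·5.18) / 2.012 = 0.7625 mg/L.
99.7 L/s = 0.0997 m³/s.
After input B: C = (2.012·0.7625 + 0.0997·0.24) / 2.112 = 0.7378 mg/L.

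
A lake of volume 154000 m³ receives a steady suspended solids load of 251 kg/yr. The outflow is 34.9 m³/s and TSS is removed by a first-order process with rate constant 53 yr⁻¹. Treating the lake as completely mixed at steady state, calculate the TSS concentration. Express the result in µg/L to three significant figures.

Outflow Q = 34.9 m³/s × 3.156e+07 s/yr = 1.101e+09 m³/yr.
Steady-state CSTR mass balance: W = Q·C + k·V·C, so C = W/(Q + kV).
Q + kV = 1.101e+09 + 53·154000 = 1.11e+09 m³/yr.
C = 251/1.11e+09 = 2.262e-07 kg/m³ = 0.0002262 mg/L = 0.2262 µg/L.

0.226 µg/L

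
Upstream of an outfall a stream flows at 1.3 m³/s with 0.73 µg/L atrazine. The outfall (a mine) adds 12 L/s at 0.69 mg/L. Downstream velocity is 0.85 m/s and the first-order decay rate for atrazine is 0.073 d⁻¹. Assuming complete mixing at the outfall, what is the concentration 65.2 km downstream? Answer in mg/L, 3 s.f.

0.00659 mg/L

12 L/s = 0.012 m³/s.
0.73 µg/L = 0.00073 mg/L.
After complete mixing, C₀ = (0.012·0.69 + 1.3·0.00073) / 1.312 = 0.007034 mg/L.
Travel time t = 6.52e+04 m / 0.85 m/s = 7.671e+04 s = 0.8878 d.
C = 0.007034·exp(−0.073·0.8878) = 0.007034·0.9372 = 0.006593 mg/L.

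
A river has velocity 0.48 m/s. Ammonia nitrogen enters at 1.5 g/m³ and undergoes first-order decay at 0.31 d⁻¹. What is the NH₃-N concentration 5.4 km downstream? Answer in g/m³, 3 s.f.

Travel time t = 5.4 km / 0.48 m/s = 5400/0.48 = 1.125e+04 s = 0.1302 d.
First-order decay: C = 1.5·exp(−0.31·0.1302) = 1.5·0.9604 = 1.441 g/m³.

1.44 g/m³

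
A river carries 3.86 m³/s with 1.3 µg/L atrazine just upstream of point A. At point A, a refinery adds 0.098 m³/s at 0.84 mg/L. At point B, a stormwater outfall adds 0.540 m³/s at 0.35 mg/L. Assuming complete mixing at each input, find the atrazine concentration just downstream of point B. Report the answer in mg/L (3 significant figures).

0.0614 mg/L

1.3 µg/L = 0.0013 mg/L.
After input A: C = (3.86·0.0013 + 0.098·0.84) / 3.958 = 0.02207 mg/L.
After input B: C = (3.958·0.02207 + 0.54·0.35) / 4.498 = 0.06144 mg/L.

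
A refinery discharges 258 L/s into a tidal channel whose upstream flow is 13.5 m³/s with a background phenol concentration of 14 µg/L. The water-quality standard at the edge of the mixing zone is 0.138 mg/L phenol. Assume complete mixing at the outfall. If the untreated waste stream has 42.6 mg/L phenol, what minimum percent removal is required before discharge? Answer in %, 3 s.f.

84.4 %

258 L/s = 0.258 m³/s.
14 µg/L = 0.014 mg/L.
Mass balance: 0.138·13.76 = 0.258·Cₑ + 13.5·0.014.
Cₑ = (1.899 − 0.189) / 0.258 = 6.626 mg/L.
Required removal = 1 − 6.626/42.6 = 84.45 %.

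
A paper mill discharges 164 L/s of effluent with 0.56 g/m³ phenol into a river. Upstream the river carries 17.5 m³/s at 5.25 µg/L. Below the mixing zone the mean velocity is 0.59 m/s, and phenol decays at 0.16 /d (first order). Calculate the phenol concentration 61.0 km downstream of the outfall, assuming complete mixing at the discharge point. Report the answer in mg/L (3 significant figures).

0.00859 mg/L

164 L/s = 0.164 m³/s.
5.25 µg/L = 0.00525 mg/L.
After complete mixing, C₀ = (0.164·0.56 + 17.5·0.00525) / 17.66 = 0.0104 mg/L.
Travel time t = 6.1e+04 m / 0.59 m/s = 1.034e+05 s = 1.197 d.
C = 0.0104·exp(−0.16·1.197) = 0.0104·0.8258 = 0.008588 mg/L.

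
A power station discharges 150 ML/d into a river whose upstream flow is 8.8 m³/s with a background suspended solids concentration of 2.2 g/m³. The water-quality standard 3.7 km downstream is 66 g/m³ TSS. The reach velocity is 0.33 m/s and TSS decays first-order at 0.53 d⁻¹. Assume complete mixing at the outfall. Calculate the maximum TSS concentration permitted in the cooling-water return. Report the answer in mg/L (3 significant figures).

418 mg/L

150 ML/d = 1.736 m³/s.
Travel time to the compliance point: t = 3700/0.33 = 1.121e+04 s = 0.1298 d; decay factor exp(−0.53·0.1298) = 0.9335.
So the concentration just after mixing may be at most 66/0.9335 = 70.7 mg/L.
Mass balance: 70.7·10.54 = 1.736·Cₑ + 8.8·2.2.
Cₑ = (744.9 − 19.36) / 1.736 = 417.9 mg/L.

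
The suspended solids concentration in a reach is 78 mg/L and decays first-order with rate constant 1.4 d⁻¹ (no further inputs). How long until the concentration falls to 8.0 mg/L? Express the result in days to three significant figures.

1.63 d

t = ln(C₀/C)/k = ln(78/8.0)/1.4 = 2.277/1.4 = 1.627 d.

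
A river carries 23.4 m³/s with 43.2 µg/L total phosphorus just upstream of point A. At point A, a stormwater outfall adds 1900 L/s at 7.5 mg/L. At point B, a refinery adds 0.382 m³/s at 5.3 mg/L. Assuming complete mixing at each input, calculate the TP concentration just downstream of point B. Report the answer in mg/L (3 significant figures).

0.673 mg/L

43.2 µg/L = 0.0432 mg/L.
1900 L/s = 1.9 m³/s.
After input A: C = (23.4·0.0432 + 1.9·7.5) / 25.3 = 0.6032 mg/L.
After input B: C = (25.3·0.6032 + 0.382·5.3) / 25.68 = 0.6731 mg/L.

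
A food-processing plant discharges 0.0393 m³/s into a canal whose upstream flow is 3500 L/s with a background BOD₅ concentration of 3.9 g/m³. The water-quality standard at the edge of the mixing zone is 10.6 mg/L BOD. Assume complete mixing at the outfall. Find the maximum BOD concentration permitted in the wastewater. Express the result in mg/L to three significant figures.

607 mg/L

3500 L/s = 3.5 m³/s.
Mass balance: 10.6·3.539 = 0.0393·Cₑ + 3.5·3.9.
Cₑ = (37.52 − 13.65) / 0.0393 = 607.3 mg/L.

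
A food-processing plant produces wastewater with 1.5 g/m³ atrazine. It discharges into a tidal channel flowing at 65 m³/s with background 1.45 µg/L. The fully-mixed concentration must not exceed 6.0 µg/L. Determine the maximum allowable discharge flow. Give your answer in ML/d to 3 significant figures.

17.1 ML/d

1.45 µg/L = 0.00145 mg/L.
6.0 µg/L = 0.006 mg/L.
Mass balance at complete mixing: C_std·(Q_w + Q_r) = Q_w·C_e + Q_r·C_b.
Rearranging, Q_w = Q_r·(C_std − C_b)/(C_e − C_std) = 65·(0.006 − 0.00145) / (1.5 − 0.006) = 0.198 m³/s.
= 17.1 ML/d.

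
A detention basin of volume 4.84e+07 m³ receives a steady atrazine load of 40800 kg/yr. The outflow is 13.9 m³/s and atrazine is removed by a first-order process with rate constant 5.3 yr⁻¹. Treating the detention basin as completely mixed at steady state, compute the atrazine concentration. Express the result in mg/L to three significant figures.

0.0587 mg/L

Outflow Q = 13.9 m³/s × 3.156e+07 s/yr = 4.387e+08 m³/yr.
Steady-state CSTR mass balance: W = Q·C + k·V·C, so C = W/(Q + kV).
Q + kV = 4.387e+08 + 5.3·4.84e+07 = 6.952e+08 m³/yr.
C = 40800/6.952e+08 = 5.869e-05 kg/m³ = 0.05869 mg/L.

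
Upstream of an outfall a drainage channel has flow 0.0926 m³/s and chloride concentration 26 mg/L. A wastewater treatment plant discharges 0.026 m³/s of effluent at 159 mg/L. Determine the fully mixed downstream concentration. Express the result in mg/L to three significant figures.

55.2 mg/L

Conservation of mass across the mixing zone: C = (0.026·159 + 0.0926·26) / (0.026 + 0.0926) = 6.542/0.1186 = 55.16 mg/L.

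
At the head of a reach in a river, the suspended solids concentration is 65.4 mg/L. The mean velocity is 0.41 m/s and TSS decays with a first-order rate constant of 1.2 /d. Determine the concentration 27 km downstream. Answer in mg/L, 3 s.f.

26.2 mg/L

Travel time t = 27 km / 0.41 m/s = 2.7e+04/0.41 = 6.585e+04 s = 0.7622 d.
First-order decay: C = 65.4·exp(−1.2·0.7622) = 65.4·0.4007 = 26.2 mg/L.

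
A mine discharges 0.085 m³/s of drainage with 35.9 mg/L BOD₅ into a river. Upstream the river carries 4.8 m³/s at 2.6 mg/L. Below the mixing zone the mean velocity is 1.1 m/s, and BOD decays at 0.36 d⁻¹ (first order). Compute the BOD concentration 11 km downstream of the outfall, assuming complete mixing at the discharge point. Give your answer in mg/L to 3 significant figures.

After complete mixing, C₀ = (0.085·35.9 + 4.8·2.6) / 4.885 = 3.179 mg/L.
Travel time t = 1.1e+04 m / 1.1 m/s = 1e+04 s = 0.1157 d.
C = 3.179·exp(−0.36·0.1157) = 3.179·0.9592 = 3.05 mg/L.

3.05 mg/L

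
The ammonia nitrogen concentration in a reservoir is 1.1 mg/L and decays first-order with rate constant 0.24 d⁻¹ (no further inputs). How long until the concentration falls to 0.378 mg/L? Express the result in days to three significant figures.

t = ln(C₀/C)/k = ln(1.1/0.378)/0.24 = 1.068/0.24 = 4.451 d.

4.45 d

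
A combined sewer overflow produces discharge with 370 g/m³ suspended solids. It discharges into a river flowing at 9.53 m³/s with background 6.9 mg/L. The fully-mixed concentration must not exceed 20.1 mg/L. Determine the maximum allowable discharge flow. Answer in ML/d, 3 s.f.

Mass balance at complete mixing: C_std·(Q_w + Q_r) = Q_w·C_e + Q_r·C_b.
Rearranging, Q_w = Q_r·(C_std − C_b)/(C_e − C_std) = 9.53·(20.1 − 6.9) / (370 − 20.1) = 0.3595 m³/s.
= 31.06 ML/d.

31.1 ML/d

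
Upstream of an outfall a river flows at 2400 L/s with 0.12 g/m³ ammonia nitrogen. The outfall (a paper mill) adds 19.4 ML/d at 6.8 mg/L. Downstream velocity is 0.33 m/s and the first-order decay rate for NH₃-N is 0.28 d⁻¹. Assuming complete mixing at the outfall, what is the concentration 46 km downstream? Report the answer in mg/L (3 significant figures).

0.440 mg/L

19.4 ML/d = 0.2245 m³/s.
2400 L/s = 2.4 m³/s.
After complete mixing, C₀ = (0.2245·6.8 + 2.4·0.12) / 2.625 = 0.6915 mg/L.
Travel time t = 4.6e+04 m / 0.33 m/s = 1.394e+05 s = 1.613 d.
C = 0.6915·exp(−0.28·1.613) = 0.6915·0.6365 = 0.4401 mg/L.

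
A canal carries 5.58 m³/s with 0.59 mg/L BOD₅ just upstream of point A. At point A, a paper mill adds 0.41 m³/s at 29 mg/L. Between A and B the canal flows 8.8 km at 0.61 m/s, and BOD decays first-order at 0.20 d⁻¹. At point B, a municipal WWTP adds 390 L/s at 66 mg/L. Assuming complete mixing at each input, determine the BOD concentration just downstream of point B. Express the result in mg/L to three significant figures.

6.34 mg/L

After input A: C = (5.58·0.59 + 0.41·29) / 5.99 = 2.535 mg/L.
Over the 8.8 km reach to input B (t = 1.443e+04 s = 0.167 d), decay gives C = 2.535·exp(−0.20·0.167) = 2.451 mg/L.
390 L/s = 0.39 m³/s.
After input B: C = (5.99·2.451 + 0.39·66) / 6.38 = 6.336 mg/L.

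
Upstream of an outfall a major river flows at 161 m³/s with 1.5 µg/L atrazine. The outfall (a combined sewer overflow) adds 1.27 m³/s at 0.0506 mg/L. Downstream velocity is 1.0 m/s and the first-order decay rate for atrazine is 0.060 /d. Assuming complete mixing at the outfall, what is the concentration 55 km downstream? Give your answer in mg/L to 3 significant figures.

0.00181 mg/L

1.5 µg/L = 0.0015 mg/L.
After complete mixing, C₀ = (1.27·0.0506 + 161·0.0015) / 162.3 = 0.001884 mg/L.
Travel time t = 5.5e+04 m / 1.0 m/s = 5.5e+04 s = 0.6366 d.
C = 0.001884·exp(−0.060·0.6366) = 0.001884·0.9625 = 0.001814 mg/L.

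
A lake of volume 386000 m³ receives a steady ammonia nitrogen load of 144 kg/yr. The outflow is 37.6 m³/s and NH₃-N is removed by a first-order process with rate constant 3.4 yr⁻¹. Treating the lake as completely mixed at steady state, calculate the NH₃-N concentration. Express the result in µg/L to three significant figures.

0.121 µg/L

Outflow Q = 37.6 m³/s × 3.156e+07 s/yr = 1.187e+09 m³/yr.
Steady-state CSTR mass balance: W = Q·C + k·V·C, so C = W/(Q + kV).
Q + kV = 1.187e+09 + 3.4·386000 = 1.188e+09 m³/yr.
C = 144/1.188e+09 = 1.212e-07 kg/m³ = 0.0001212 mg/L = 0.1212 µg/L.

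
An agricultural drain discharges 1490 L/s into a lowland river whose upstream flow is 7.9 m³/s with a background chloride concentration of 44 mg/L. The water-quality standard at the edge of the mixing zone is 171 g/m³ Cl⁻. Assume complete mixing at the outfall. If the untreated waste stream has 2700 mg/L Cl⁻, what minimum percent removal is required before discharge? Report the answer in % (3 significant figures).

1490 L/s = 1.49 m³/s.
Mass balance: 171·9.39 = 1.49·Cₑ + 7.9·44.
Cₑ = (1606 − 347.6) / 1.49 = 844.4 mg/L.
Required removal = 1 − 844.4/2700 = 68.73 %.

68.7 %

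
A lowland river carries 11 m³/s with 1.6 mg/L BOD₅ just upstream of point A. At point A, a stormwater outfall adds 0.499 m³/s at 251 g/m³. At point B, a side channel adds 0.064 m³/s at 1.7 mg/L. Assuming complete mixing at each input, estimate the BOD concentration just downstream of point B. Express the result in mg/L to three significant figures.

After input A: C = (11·1.6 + 0.499·251) / 11.5 = 12.42 mg/L.
After input B: C = (11.5·12.42 + 0.064·1.7) / 11.56 = 12.36 mg/L.

12.4 mg/L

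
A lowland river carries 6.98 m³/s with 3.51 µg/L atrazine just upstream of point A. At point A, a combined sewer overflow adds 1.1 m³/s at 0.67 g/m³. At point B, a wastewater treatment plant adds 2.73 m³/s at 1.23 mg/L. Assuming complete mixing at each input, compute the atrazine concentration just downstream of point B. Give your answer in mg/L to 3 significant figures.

0.381 mg/L

3.51 µg/L = 0.00351 mg/L.
After input A: C = (6.98·0.00351 + 1.1·0.67) / 8.08 = 0.09425 mg/L.
After input B: C = (8.08·0.09425 + 2.73·1.23) / 10.81 = 0.3811 mg/L.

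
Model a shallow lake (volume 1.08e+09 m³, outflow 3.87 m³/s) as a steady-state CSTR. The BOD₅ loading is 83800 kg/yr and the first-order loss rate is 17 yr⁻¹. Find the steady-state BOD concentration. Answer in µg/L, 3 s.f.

Outflow Q = 3.87 m³/s × 3.156e+07 s/yr = 1.221e+08 m³/yr.
Steady-state CSTR mass balance: W = Q·C + k·V·C, so C = W/(Q + kV).
Q + kV = 1.221e+08 + 17·1.08e+09 = 1.848e+10 m³/yr.
C = 83800/1.848e+10 = 4.534e-06 kg/m³ = 0.004534 mg/L = 4.534 µg/L.

4.53 µg/L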